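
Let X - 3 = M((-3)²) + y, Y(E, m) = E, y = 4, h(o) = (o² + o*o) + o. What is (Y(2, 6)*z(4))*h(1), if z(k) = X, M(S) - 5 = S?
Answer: 126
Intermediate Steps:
h(o) = o + 2*o² (h(o) = (o² + o²) + o = 2*o² + o = o + 2*o²)
M(S) = 5 + S
X = 21 (X = 3 + ((5 + (-3)²) + 4) = 3 + ((5 + 9) + 4) = 3 + (14 + 4) = 3 + 18 = 21)
z(k) = 21
(Y(2, 6)*z(4))*h(1) = (2*21)*(1*(1 + 2*1)) = 42*(1*(1 + 2)) = 42*(1*3) = 42*3 = 126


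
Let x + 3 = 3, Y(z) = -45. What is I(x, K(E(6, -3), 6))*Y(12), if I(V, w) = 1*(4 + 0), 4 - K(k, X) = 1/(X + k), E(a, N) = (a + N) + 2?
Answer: -180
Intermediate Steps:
E(a, N) = 2 + N + a (E(a, N) = (N + a) + 2 = 2 + N + a)
K(k, X) = 4 - 1/(X + k)
x = 0 (x = -3 + 3 = 0)
I(V, w) = 4 (I(V, w) = 1*4 = 4)
I(x, K(E(6, -3), 6))*Y(12) = 4*(-45) = -180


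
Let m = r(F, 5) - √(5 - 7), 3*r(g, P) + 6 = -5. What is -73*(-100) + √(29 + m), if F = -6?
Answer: 7300 + √(228 - 9*I*√2)/3 ≈ 7305.0 - 0.14043*I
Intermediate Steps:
r(g, P) = -11/3 (r(g, P) = -2 + (⅓)*(-5) = -2 - 5/3 = -11/3)
m = -11/3 - I*√2 (m = -11/3 - √(5 - 7) = -11/3 - √(-2) = -11/3 - I*√2 ≈ -3.6667 - 1.4142*I)
-73*(-100) + √(29 + m) = -73*(-100) + √(29 + (-11/3 - I*√2)) = 7300 + √(76/3 - I*√2)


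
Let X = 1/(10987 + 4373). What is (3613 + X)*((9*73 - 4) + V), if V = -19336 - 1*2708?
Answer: -1187108112271/15360 ≈ -7.7286e+7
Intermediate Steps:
V = -22044 (V = -19336 - 2708 = -22044)
X = 1/15360 ≈ 6.5104e-5
(3613 + X)*((9*73 - 4) + V) = (3613 + 1/15360)*((9*73 - 4) - 22044) = 55495681*((657 - 4) - 22044)/15360 = 55495681*(653 - 22044)/15360 = (55495681/15360)*(-21391) = -1187108112271/15360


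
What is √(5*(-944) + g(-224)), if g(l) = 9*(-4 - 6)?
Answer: I*√4810 ≈ 69.354*I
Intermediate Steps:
g(l) = -90 (g(l) = 9*(-10) = -90)
√(5*(-944) + g(-224)) = √(5*(-944) - 90) = √(-4720 - 90) = √(-4810) = I*√4810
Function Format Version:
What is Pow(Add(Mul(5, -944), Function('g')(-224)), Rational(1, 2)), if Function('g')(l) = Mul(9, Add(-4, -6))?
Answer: Mul(I, Pow(4810, Rational(1, 2))) ≈ Mul(69.354, I)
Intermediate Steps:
Function('g')(l) = -90 (Function('g')(l) = Mul(9, -10) = -90)
Pow(Add(Mul(5, -944), Function('g')(-224)), Rational(1, 2)) = Pow(Add(Mul(5, -944), -90), Rational(1, 2)) = Pow(Add(-4720, -90), Rational(1, 2)) = Pow(-4810, Rational(1, 2)) = Mul(I, Pow(4810, Rational(1, 2)))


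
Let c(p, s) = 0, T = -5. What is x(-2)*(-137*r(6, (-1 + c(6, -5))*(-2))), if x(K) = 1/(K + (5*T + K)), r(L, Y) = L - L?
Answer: 0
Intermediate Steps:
r(L, Y) = 0
x(K) = 1/(-25 + 2*K) (x(K) = 1/(K + (5*(-5) + K)) = 1/(K + (-25 + K)) = 1/(-25 + 2*K))
x(-2)*(-137*r(6, (-1 + c(6, -5))*(-2))) = (-137*0)/(-25 + 2*(-2)) = 0/(-25 - 4) = 0/(-29) = -1/29*0 = 0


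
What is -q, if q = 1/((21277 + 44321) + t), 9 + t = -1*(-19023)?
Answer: -1/84612 ≈ -1.1819e-5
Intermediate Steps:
t = 19014 (t = -9 - 1*(-19023) = -9 + 19023 = 19014)
q = 1/84612 (q = 1/((21277 + 44321) + 19014) = 1/(65598 + 19014) = 1/84612 ≈ 1.1819e-5)
-q = -1*1/84612 = -1/84612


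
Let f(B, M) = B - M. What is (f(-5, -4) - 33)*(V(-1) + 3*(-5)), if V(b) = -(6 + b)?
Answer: 680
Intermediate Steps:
V(b) = -6 - b
(f(-5, -4) - 33)*(V(-1) + 3*(-5)) = ((-5 - 1*(-4)) - 33)*((-6 - 1*(-1)) + 3*(-5)) = ((-5 + 4) - 33)*((-6 + 1) - 15) = (-1 - 33)*(-5 - 15) = -34*(-20) = 680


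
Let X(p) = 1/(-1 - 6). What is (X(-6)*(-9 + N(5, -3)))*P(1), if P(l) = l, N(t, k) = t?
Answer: 4/7 ≈ 0.57143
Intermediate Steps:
X(p) = -⅐ (X(p) = 1/(-7) = -⅐)
(X(-6)*(-9 + N(5, -3)))*P(1) = -(-9 + 5)/7*1 = -⅐*(-4)*1 = (4/7)*1 = 4/7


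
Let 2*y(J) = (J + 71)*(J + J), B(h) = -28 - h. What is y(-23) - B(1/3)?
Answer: -3227/3 ≈ -1075.7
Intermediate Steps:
y(J) = J*(71 + J) (y(J) = ((J + 71)*(J + J))/2 = ((71 + J)*(2*J))/2 = (2*J*(71 + J))/2 = J*(71 + J))
y(-23) - B(1/3) = -23*(71 - 23) - (-28 - 1/3) = -23*48 - (-28 - 1*1/3) = -1104 - (-28 - 1/3) = -1104 - 1*(-85/3) = -1104 + 85/3 = -3227/3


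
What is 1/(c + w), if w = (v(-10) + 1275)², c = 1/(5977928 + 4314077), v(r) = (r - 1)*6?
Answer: 10292005/15043628160406 ≈ 6.8414e-7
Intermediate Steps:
v(r) = -6 + 6*r (v(r) = (-1 + r)*6 = -6 + 6*r)
c = 1/10292005 ≈ 9.7163e-8
w = 1461681 (w = ((-6 + 6*(-10)) + 1275)² = ((-6 - 60) + 1275)² = (-66 + 1275)² = 1209² = 1461681)
1/(c + w) = 1/(1/10292005 + 1461681) = 1/(15043628160406/10292005) = 10292005/15043628160406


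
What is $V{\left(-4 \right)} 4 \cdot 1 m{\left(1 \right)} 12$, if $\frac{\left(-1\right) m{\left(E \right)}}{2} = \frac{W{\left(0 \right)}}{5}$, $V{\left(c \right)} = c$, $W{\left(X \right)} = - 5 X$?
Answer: $0$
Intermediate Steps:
$m{\left(E \right)} = 0$ ($m{\left(E \right)} = - 2 \frac{\left(-5\right) 0}{5} = - 2 \cdot 0 \cdot \frac{1}{5} = \left(-2\right) 0 = 0$)
$V{\left(-4 \right)} 4 \cdot 1 m{\left(1 \right)} 12 = - 4 \cdot 4 \cdot 1 \cdot 0 \cdot 12 = - 4 \cdot 4 \cdot 0 \cdot 12 = \left(-4\right) 0 \cdot 12 = 0 \cdot 12 = 0$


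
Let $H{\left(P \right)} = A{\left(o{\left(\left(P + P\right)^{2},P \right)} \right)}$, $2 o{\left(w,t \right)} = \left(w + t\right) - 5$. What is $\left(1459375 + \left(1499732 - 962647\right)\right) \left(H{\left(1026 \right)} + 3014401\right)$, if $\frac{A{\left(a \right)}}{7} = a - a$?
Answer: $6018131020460$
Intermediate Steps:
$o{\left(w,t \right)} = - \frac{5}{2} + \frac{t}{2} + \frac{w}{2}$ ($o{\left(w,t \right)} = \frac{\left(w + t\right) - 5}{2} = \frac{\left(t + w\right) - 5}{2} = \frac{-5 + t + w}{2} = - \frac{5}{2} + \frac{t}{2} + \frac{w}{2}$)
$A{\left(a \right)} = 0$ ($A{\left(a \right)} = 7 \left(a - a\right) = 7 \cdot 0 = 0$)
$H{\left(P \right)} = 0$
$\left(1459375 + \left(1499732 - 962647\right)\right) \left(H{\left(1026 \right)} + 3014401\right) = \left(1459375 + \left(1499732 - 962647\right)\right) \left(0 + 3014401\right) = \left(1459375 + 537085\right) 3014401 = 1996460 \cdot 3014401 = 6018131020460$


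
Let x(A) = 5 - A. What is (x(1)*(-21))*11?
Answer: -924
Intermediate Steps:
(x(1)*(-21))*11 = ((5 - 1*1)*(-21))*11 = ((5 - 1)*(-21))*11 = (4*(-21))*11 = -84*11 = -924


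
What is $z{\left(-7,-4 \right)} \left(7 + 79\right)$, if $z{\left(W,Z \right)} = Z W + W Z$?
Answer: $4816$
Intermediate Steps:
$z{\left(W,Z \right)} = 2 W Z$ ($z{\left(W,Z \right)} = W Z + W Z = 2 W Z$)
$z{\left(-7,-4 \right)} \left(7 + 79\right) = 2 \left(-7\right) \left(-4\right) \left(7 + 79\right) = 56 \cdot 86 = 4816$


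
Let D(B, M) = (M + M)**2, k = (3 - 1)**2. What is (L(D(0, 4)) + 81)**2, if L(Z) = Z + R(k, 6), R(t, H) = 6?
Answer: 22801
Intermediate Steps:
k = 4 (k = 2**2 = 4)
D(B, M) = 4*M**2 (D(B, M) = (2*M)**2 = 4*M**2)
L(Z) = 6 + Z (L(Z) = Z + 6 = 6 + Z)
(L(D(0, 4)) + 81)**2 = ((6 + 4*4**2) + 81)**2 = ((6 + 4*16) + 81)**2 = ((6 + 64) + 81)**2 = (70 + 81)**2 = 151**2 = 22801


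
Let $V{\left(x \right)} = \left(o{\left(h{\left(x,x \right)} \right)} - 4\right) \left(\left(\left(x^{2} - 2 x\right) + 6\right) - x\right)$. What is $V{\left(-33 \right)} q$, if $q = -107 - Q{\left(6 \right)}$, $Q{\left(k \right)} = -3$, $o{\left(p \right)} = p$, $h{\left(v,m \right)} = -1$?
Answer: $620880$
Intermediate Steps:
$V{\left(x \right)} = -30 - 5 x^{2} + 15 x$ ($V{\left(x \right)} = \left(-1 - 4\right) \left(\left(\left(x^{2} - 2 x\right) + 6\right) - x\right) = - 5 \left(\left(6 + x^{2} - 2 x\right) - x\right) = - 5 \left(6 + x^{2} - 3 x\right) = -30 - 5 x^{2} + 15 x$)
$q = -104$ ($q = -107 - -3 = -107 + 3 = -104$)
$V{\left(-33 \right)} q = \left(-30 - 5 \left(-33\right)^{2} + 15 \left(-33\right)\right) \left(-104\right) = \left(-30 - 5445 - 495\right) \left(-104\right) = \left(-5970\right) \left(-104\right) = 620880$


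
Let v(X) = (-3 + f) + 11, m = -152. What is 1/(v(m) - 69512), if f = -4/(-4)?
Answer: -1/69503 ≈ -1.4388e-5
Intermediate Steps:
f = 1 (f = -4*(-1/4) = 1)
v(X) = 9 (v(X) = (-3 + 1) + 11 = -2 + 11 = 9)
1/(v(m) - 69512) = 1/(9 - 69512) = 1/(-69503) = -1/69503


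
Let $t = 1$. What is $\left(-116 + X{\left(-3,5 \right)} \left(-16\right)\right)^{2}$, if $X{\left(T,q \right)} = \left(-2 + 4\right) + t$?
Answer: $26896$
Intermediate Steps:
$X{\left(T,q \right)} = 3$ ($X{\left(T,q \right)} = \left(-2 + 4\right) + 1 = 2 + 1 = 3$)
$\left(-116 + X{\left(-3,5 \right)} \left(-16\right)\right)^{2} = \left(-116 + 3 \left(-16\right)\right)^{2} = \left(-116 - 48\right)^{2} = \left(-164\right)^{2} = 26896$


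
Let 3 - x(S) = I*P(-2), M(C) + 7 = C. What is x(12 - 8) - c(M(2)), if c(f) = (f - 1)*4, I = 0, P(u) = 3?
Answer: 27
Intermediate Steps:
M(C) = -7 + C
x(S) = 3 (x(S) = 3 - 0*3 = 3 - 1*0 = 3 + 0 = 3)
c(f) = -4 + 4*f (c(f) = (-1 + f)*4 = -4 + 4*f)
x(12 - 8) - c(M(2)) = 3 - (-4 + 4*(-7 + 2)) = 3 - (-4 + 4*(-5)) = 3 - (-4 - 20) = 3 - 1*(-24) = 3 + 24 = 27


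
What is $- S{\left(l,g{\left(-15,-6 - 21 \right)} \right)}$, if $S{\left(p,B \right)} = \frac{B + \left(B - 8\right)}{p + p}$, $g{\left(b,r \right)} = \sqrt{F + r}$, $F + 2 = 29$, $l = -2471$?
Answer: $- \frac{4}{2471} \approx -0.0016188$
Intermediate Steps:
$F = 27$ ($F = -2 + 29 = 27$)
$g{\left(b,r \right)} = \sqrt{27 + r}$
$S{\left(p,B \right)} = \frac{-8 + 2 B}{2 p}$ ($S{\left(p,B \right)} = \frac{B + \left(B - 8\right)}{2 p} = \left(B + \left(-8 + B\right)\right) \frac{1}{2 p} = \left(-8 + 2 B\right) \frac{1}{2 p} = \frac{-8 + 2 B}{2 p}$)
$- S{\left(l,g{\left(-15,-6 - 21 \right)} \right)} = - \frac{-4 + \sqrt{27 - 27}}{-2471} = - \frac{\left(-1\right) \left(-4 + \sqrt{27 - 27}\right)}{2471} = - \frac{\left(-1\right) \left(-4 + \sqrt{0}\right)}{2471} = - \frac{\left(-1\right) \left(-4 + 0\right)}{2471} = - \frac{\left(-1\right) \left(-4\right)}{2471} = \left(-1\right) \frac{4}{2471} = - \frac{4}{2471}$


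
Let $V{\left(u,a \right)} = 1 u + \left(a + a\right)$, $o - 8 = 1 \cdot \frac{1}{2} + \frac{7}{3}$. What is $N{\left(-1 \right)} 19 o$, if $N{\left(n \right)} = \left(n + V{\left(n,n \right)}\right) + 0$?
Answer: $- \frac{2470}{3} \approx -823.33$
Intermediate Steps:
$o = \frac{65}{6}$ ($o = 8 + \left(1 \cdot \frac{1}{2} + \frac{7}{3}\right) = 8 + \left(1 \cdot \frac{1}{2} + 7 \cdot \frac{1}{3}\right) = 8 + \left(\frac{1}{2} + \frac{7}{3}\right) = 8 + \frac{17}{6} = \frac{65}{6} \approx 10.833$)
$V{\left(u,a \right)} = u + 2 a$
$N{\left(n \right)} = 4 n$ ($N{\left(n \right)} = \left(n + \left(n + 2 n\right)\right) + 0 = \left(n + 3 n\right) + 0 = 4 n + 0 = 4 n$)
$N{\left(-1 \right)} 19 o = 4 \left(-1\right) 19 \cdot \frac{65}{6} = \left(-4\right) 19 \cdot \frac{65}{6} = \left(-76\right) \frac{65}{6} = - \frac{2470}{3}$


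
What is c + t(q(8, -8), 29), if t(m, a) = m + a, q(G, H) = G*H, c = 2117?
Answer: 2082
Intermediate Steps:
t(m, a) = a + m
c + t(q(8, -8), 29) = 2117 + (29 + 8*(-8)) = 2117 + (29 - 64) = 2117 - 35 = 2082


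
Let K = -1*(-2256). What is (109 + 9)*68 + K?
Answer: 10280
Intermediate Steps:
K = 2256
(109 + 9)*68 + K = (109 + 9)*68 + 2256 = 118*68 + 2256 = 8024 + 2256 = 10280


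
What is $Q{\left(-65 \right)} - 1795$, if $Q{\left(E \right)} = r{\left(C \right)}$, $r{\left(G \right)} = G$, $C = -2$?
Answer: $-1797$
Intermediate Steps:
$Q{\left(E \right)} = -2$
$Q{\left(-65 \right)} - 1795 = -2 - 1795 = -1797$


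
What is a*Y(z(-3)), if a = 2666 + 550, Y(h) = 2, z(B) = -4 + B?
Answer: 6432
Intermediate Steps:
a = 3216
a*Y(z(-3)) = 3216*2 = 6432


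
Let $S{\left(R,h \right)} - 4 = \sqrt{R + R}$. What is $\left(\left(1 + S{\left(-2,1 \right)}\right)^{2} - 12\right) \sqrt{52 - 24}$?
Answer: $\sqrt{7} \left(18 + 40 i\right) \approx 47.624 + 105.83 i$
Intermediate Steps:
$S{\left(R,h \right)} = 4 + \sqrt{2} \sqrt{R}$ ($S{\left(R,h \right)} = 4 + \sqrt{R + R} = 4 + \sqrt{2 R} = 4 + \sqrt{2} \sqrt{R}$)
$\left(\left(1 + S{\left(-2,1 \right)}\right)^{2} - 12\right) \sqrt{52 - 24} = \left(\left(1 + \left(4 + \sqrt{2} \sqrt{-2}\right)\right)^{2} - 12\right) \sqrt{52 - 24} = \left(\left(1 + \left(4 + \sqrt{2} i \sqrt{2}\right)\right)^{2} - 12\right) \sqrt{28} = \left(\left(1 + \left(4 + 2 i\right)\right)^{2} - 12\right) 2 \sqrt{7} = \left(\left(5 + 2 i\right)^{2} - 12\right) 2 \sqrt{7} = \left(-12 + \left(5 + 2 i\right)^{2}\right) 2 \sqrt{7} = 2 \sqrt{7} \left(-12 + \left(5 + 2 i\right)^{2}\right)$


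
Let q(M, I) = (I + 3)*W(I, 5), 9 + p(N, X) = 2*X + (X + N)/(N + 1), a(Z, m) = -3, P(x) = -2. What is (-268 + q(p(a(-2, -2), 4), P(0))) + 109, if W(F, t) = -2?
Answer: -161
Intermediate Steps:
p(N, X) = -9 + 2*X + (N + X)/(1 + N) (p(N, X) = -9 + (2*X + (X + N)/(N + 1)) = -9 + (2*X + (N + X)/(1 + N)) = -9 + 2*X + (N + X)/(1 + N))
q(M, I) = -6 - 2*I (q(M, I) = (I + 3)*(-2) = (3 + I)*(-2) = -6 - 2*I)
(-268 + q(p(a(-2, -2), 4), P(0))) + 109 = (-268 + (-6 - 2*(-2))) + 109 = (-268 + (-6 + 4)) + 109 = (-268 - 2) + 109 = -270 + 109 = -161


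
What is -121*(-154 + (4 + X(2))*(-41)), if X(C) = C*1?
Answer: 48400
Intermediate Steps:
X(C) = C
-121*(-154 + (4 + X(2))*(-41)) = -121*(-154 + (4 + 2)*(-41)) = -121*(-154 + 6*(-41)) = -121*(-154 - 246) = -121*(-400) = 48400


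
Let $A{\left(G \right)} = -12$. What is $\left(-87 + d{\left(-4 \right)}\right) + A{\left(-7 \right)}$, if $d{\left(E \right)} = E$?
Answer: $-103$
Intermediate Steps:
$\left(-87 + d{\left(-4 \right)}\right) + A{\left(-7 \right)} = \left(-87 - 4\right) - 12 = -91 - 12 = -103$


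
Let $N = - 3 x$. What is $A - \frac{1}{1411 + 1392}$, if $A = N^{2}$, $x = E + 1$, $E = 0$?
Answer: $\frac{25226}{2803} \approx 8.9996$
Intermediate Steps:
$x = 1$ ($x = 0 + 1 = 1$)
$N = -3$ ($N = \left(-3\right) 1 = -3$)
$A = 9$ ($A = \left(-3\right)^{2} = 9$)
$A - \frac{1}{1411 + 1392} = 9 - \frac{1}{1411 + 1392} = 9 - \frac{1}{2803} = \frac{25226}{2803}$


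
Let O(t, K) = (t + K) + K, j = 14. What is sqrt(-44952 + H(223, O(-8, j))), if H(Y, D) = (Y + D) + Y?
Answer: I*sqrt(44486) ≈ 210.92*I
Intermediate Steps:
O(t, K) = t + 2*K (O(t, K) = (K + t) + K = t + 2*K)
H(Y, D) = D + 2*Y (H(Y, D) = (D + Y) + Y = D + 2*Y)
sqrt(-44952 + H(223, O(-8, j))) = sqrt(-44952 + ((-8 + 2*14) + 2*223)) = sqrt(-44952 + ((-8 + 28) + 446)) = sqrt(-44952 + (20 + 446)) = sqrt(-44952 + 466) = sqrt(-44486) = I*sqrt(44486)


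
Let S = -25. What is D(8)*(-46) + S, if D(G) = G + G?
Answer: -761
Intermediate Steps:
D(G) = 2*G
D(8)*(-46) + S = (2*8)*(-46) - 25 = 16*(-46) - 25 = -736 - 25 = -761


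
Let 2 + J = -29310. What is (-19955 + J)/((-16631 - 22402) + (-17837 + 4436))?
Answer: 49267/52434 ≈ 0.93960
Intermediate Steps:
J = -29312 (J = -2 - 29310 = -29312)
(-19955 + J)/((-16631 - 22402) + (-17837 + 4436)) = (-19955 - 29312)/((-16631 - 22402) + (-17837 + 4436)) = -49267/(-39033 - 13401) = -49267/(-52434) = -49267*(-1/52434) = 49267/52434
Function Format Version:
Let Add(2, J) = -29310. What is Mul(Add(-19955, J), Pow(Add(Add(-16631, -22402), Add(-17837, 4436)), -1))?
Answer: Rational(49267, 52434) ≈ 0.93960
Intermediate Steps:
J = -29312 (J = Add(-2, -29310) = -29312)
Mul(Add(-19955, J), Pow(Add(Add(-16631, -22402), Add(-17837, 4436)), -1)) = Mul(Add(-19955, -29312), Pow(Add(Add(-16631, -22402), Add(-17837, 4436)), -1)) = Mul(-49267, Pow(Add(-39033, -13401), -1)) = Mul(-49267, Pow(-52434, -1)) = Mul(-49267, Rational(-1, 52434)) = Rational(49267, 52434)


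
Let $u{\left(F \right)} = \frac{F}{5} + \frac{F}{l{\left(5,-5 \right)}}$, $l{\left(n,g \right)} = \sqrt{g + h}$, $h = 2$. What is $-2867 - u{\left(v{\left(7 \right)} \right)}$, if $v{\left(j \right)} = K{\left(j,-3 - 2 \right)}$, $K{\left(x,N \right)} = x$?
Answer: $- \frac{14342}{5} + \frac{7 i \sqrt{3}}{3} \approx -2868.4 + 4.0415 i$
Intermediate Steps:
$v{\left(j \right)} = j$
$l{\left(n,g \right)} = \sqrt{2 + g}$ ($l{\left(n,g \right)} = \sqrt{g + 2} = \sqrt{2 + g}$)
$u{\left(F \right)} = \frac{F}{5} - \frac{i F \sqrt{3}}{3}$ ($u{\left(F \right)} = \frac{F}{5} + \frac{F}{\sqrt{2 - 5}} = F \frac{1}{5} + \frac{F}{\sqrt{-3}} = \frac{F}{5} + \frac{F}{i \sqrt{3}} = \frac{F}{5} + F \left(- \frac{i \sqrt{3}}{3}\right) = \frac{F}{5} - \frac{i F \sqrt{3}}{3}$)
$-2867 - u{\left(v{\left(7 \right)} \right)} = -2867 - \frac{1}{15} \cdot 7 \left(3 - 5 i \sqrt{3}\right) = -2867 - \left(\frac{7}{5} - \frac{7 i \sqrt{3}}{3}\right) = - \frac{14342}{5} + \frac{7 i \sqrt{3}}{3}$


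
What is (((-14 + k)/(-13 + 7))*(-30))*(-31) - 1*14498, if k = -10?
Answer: -10778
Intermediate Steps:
(((-14 + k)/(-13 + 7))*(-30))*(-31) - 1*14498 = (((-14 - 10)/(-13 + 7))*(-30))*(-31) - 1*14498 = (-24/(-6)*(-30))*(-31) - 14498 = (-24*(-⅙)*(-30))*(-31) - 14498 = (4*(-30))*(-31) - 14498 = -120*(-31) - 14498 = 3720 - 14498 = -10778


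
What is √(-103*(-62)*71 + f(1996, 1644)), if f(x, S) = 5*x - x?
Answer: √461390 ≈ 679.26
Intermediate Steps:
f(x, S) = 4*x
√(-103*(-62)*71 + f(1996, 1644)) = √(-103*(-62)*71 + 4*1996) = √(6386*71 + 7984) = √(453406 + 7984) = √461390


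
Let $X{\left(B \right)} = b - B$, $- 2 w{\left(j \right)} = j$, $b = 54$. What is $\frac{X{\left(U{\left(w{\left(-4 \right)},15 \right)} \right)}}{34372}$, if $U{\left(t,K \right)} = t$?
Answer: $\frac{1}{661} \approx 0.0015129$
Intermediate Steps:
$w{\left(j \right)} = - \frac{j}{2}$
$X{\left(B \right)} = 54 - B$
$\frac{X{\left(U{\left(w{\left(-4 \right)},15 \right)} \right)}}{34372} = \frac{54 - \left(- \frac{1}{2}\right) \left(-4\right)}{34372} = \left(54 - 2\right) \frac{1}{34372} = 52 \cdot \frac{1}{34372} = \frac{1}{661}$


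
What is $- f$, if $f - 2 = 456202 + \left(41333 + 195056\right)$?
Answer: $-692593$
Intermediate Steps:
$f = 692593$ ($f = 2 + \left(456202 + \left(41333 + 195056\right)\right) = 2 + \left(456202 + 236389\right) = 2 + 692591 = 692593$)
$- f = \left(-1\right) 692593 = -692593$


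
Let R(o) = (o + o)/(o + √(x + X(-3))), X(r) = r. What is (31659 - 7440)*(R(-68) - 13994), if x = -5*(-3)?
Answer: -390719556630/1153 + 1646892*√3/1153 ≈ -3.3887e+8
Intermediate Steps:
x = 15
R(o) = 2*o/(o + 2*√3) (R(o) = (o + o)/(o + √(15 - 3)) = (2*o)/(o + √12) = (2*o)/(o + 2*√3) = 2*o/(o + 2*√3))
(31659 - 7440)*(R(-68) - 13994) = (31659 - 7440)*(2*(-68)/(-68 + 2*√3) - 13994) = 24219*(-136/(-68 + 2*√3) - 13994) = 24219*(-13994 - 136/(-68 + 2*√3)) = -338920686 - 3293784/(-68 + 2*√3)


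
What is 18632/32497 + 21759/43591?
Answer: 1519289735/1416576727 ≈ 1.0725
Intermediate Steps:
18632/32497 + 21759/43591 = 1519289735/1416576727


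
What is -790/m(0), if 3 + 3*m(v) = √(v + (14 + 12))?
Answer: -7110/17 - 2370*√26/17 ≈ -1129.1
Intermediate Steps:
m(v) = -1 + √(26 + v)/3 (m(v) = -1 + √(v + (14 + 12))/3 = -1 + √(v + 26)/3 = -1 + √(26 + v)/3)
-790/m(0) = -790/(-1 + √(26 + 0)/3) = -790/(-1 + √26/3)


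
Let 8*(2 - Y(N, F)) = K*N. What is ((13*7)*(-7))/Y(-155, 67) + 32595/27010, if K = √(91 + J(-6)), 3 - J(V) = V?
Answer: -8659919/4229766 ≈ -2.0474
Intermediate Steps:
J(V) = 3 - V
K = 10 (K = √(91 + (3 - 1*(-6))) = √(91 + (3 + 6)) = √(91 + 9) = √100 = 10)
Y(N, F) = 2 - 5*N/4
((13*7)*(-7))/Y(-155, 67) + 32595/27010 = ((13*7)*(-7))/(2 - 5/4*(-155)) + 32595/27010 = (91*(-7))/(2 + 775/4) + 32595*(1/27010) = -637/783/4 + 6519/5402 = -637*4/783 + 6519/5402 = -2548/783 + 6519/5402 = -8659919/4229766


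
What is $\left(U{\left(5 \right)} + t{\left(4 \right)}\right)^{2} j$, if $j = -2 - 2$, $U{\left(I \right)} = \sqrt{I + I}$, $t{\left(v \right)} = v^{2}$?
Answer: $-1064 - 128 \sqrt{10} \approx -1468.8$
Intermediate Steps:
$U{\left(I \right)} = \sqrt{2} \sqrt{I}$ ($U{\left(I \right)} = \sqrt{2 I} = \sqrt{2} \sqrt{I}$)
$j = -4$ ($j = -2 - 2 = -4$)
$\left(U{\left(5 \right)} + t{\left(4 \right)}\right)^{2} j = \left(\sqrt{2} \sqrt{5} + 4^{2}\right)^{2} \left(-4\right) = \left(\sqrt{10} + 16\right)^{2} \left(-4\right) = \left(16 + \sqrt{10}\right)^{2} \left(-4\right) = - 4 \left(16 + \sqrt{10}\right)^{2}$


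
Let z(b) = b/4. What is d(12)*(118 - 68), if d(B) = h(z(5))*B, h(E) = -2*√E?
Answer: -600*√5 ≈ -1341.6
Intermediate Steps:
z(b) = b/4 (z(b) = b*(¼) = b/4)
d(B) = -B*√5 (d(B) = (-2*√5/2)*B = (-√5)*B = -B*√5)
d(12)*(118 - 68) = (-1*12*√5)*(118 - 68) = -12*√5*50 = -600*√5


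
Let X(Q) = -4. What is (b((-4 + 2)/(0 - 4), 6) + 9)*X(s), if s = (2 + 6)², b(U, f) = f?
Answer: -60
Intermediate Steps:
s = 64 (s = 8² = 64)
(b((-4 + 2)/(0 - 4), 6) + 9)*X(s) = (6 + 9)*(-4) = 15*(-4) = -60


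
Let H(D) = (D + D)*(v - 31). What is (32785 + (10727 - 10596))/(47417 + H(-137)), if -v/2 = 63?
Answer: 10972/30145 ≈ 0.36397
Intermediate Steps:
v = -126 (v = -2*63 = -126)
H(D) = -314*D (H(D) = (D + D)*(-126 - 31) = (2*D)*(-157) = -314*D)
(32785 + (10727 - 10596))/(47417 + H(-137)) = (32785 + (10727 - 10596))/(47417 - 314*(-137)) = (32785 + 131)/(47417 + 43018) = 32916/90435 = 32916*(1/90435) = 10972/30145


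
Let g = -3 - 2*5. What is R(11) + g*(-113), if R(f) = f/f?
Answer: 1470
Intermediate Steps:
R(f) = 1
g = -13 (g = -3 - 10 = -13)
R(11) + g*(-113) = 1 - 13*(-113) = 1 + 1469 = 1470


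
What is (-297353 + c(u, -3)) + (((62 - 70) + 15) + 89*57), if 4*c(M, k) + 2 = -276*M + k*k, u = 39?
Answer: -1179849/4 ≈ -2.9496e+5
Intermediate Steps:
c(M, k) = -1/2 - 69*M + k**2/4 (c(M, k) = -1/2 + (-276*M + k*k)/4 = -1/2 + (-276*M + k**2)/4 = -1/2 + (k**2 - 276*M)/4 = -1/2 + (-69*M + k**2/4) = -1/2 - 69*M + k**2/4)
(-297353 + c(u, -3)) + (((62 - 70) + 15) + 89*57) = (-297353 + (-1/2 - 69*39 + (1/4)*(-3)**2)) + (((62 - 70) + 15) + 89*57) = (-297353 + (-1/2 - 2691 + (1/4)*9)) + ((-8 + 15) + 5073) = (-297353 + (-1/2 - 2691 + 9/4)) + (7 + 5073) = (-297353 - 10757/4) + 5080 = -1200169/4 + 5080 = -1179849/4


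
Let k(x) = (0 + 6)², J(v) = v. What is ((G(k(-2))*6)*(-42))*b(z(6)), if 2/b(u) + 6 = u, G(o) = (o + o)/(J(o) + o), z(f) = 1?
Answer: 504/5 ≈ 100.80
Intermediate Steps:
k(x) = 36 (k(x) = 6² = 36)
G(o) = 1 (G(o) = (o + o)/(o + o) = (2*o)/((2*o)) = (2*o)*(1/(2*o)) = 1)
b(u) = 2/(-6 + u)
((G(k(-2))*6)*(-42))*b(z(6)) = ((1*6)*(-42))*(2/(-6 + 1)) = (6*(-42))*(2/(-5)) = -504*(-1)/5 = -252*(-⅖) = 504/5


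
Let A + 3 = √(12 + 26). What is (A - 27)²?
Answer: (30 - √38)² ≈ 568.13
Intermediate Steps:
A = -3 + √38 (A = -3 + √(12 + 26) = -3 + √38 ≈ 3.1644)
(A - 27)² = ((-3 + √38) - 27)² = (-30 + √38)²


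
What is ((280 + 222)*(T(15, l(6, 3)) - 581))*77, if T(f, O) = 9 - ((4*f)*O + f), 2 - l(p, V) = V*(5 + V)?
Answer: 28333382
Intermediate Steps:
l(p, V) = 2 - V*(5 + V)
T(f, O) = 9 - f - 4*O*f (T(f, O) = 9 - (4*O*f + f) = 9 - (f + 4*O*f) = 9 + (-f - 4*O*f) = 9 - f - 4*O*f)
((280 + 222)*(T(15, l(6, 3)) - 581))*77 = ((280 + 222)*((9 - 1*15 - 4*(2 - 1*3² - 5*3)*15) - 581))*77 = (502*((9 - 15 - 4*(2 - 1*9 - 15)*15) - 581))*77 = (502*((9 - 15 - 4*(2 - 9 - 15)*15) - 581))*77 = (502*((9 - 15 - 4*(-22)*15) - 581))*77 = (502*((9 - 15 + 1320) - 581))*77 = (502*(1314 - 581))*77 = (502*733)*77 = 367966*77 = 28333382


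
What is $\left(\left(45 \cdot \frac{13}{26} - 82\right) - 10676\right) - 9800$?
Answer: $- \frac{41071}{2} \approx -20536.0$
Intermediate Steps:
$\left(\left(45 \cdot \frac{13}{26} - 82\right) - 10676\right) - 9800 = \left(\left(45 \cdot 13 \cdot \frac{1}{26} - 82\right) - 10676\right) - 9800 = \left(\left(45 \cdot \frac{1}{2} - 82\right) - 10676\right) - 9800 = \left(\left(\frac{45}{2} - 82\right) - 10676\right) - 9800 = \left(- \frac{119}{2} - 10676\right) - 9800 = - \frac{21471}{2} - 9800 = - \frac{41071}{2}$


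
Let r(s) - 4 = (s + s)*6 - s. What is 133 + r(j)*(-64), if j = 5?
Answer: -3643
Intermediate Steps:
r(s) = 4 + 11*s (r(s) = 4 + ((s + s)*6 - s) = 4 + ((2*s)*6 - s) = 4 + (12*s - s) = 4 + 11*s)
133 + r(j)*(-64) = 133 + (4 + 11*5)*(-64) = 133 + (4 + 55)*(-64) = 133 + 59*(-64) = 133 - 3776 = -3643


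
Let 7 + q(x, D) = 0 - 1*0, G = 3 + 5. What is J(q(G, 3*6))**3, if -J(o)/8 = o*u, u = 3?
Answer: 4741632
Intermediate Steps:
G = 8
q(x, D) = -7 (q(x, D) = -7 + (0 - 1*0) = -7 + (0 + 0) = -7 + 0 = -7)
J(o) = -24*o (J(o) = -8*o*3 = -24*o)
J(q(G, 3*6))**3 = (-24*(-7))**3 = 168**3 = 4741632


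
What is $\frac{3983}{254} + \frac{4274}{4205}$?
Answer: $\frac{17834111}{1068070} \approx 16.698$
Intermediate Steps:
$\frac{3983}{254} + \frac{4274}{4205} = \frac{17834111}{1068070}$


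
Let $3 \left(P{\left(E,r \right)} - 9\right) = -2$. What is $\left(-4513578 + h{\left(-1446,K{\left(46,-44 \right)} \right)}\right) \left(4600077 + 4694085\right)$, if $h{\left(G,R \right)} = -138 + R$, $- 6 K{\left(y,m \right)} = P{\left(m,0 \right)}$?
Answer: $- \frac{125853661903651}{3} \approx -4.1951 \cdot 10^{13}$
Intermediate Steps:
$P{\left(E,r \right)} = \frac{25}{3}$ ($P{\left(E,r \right)} = 9 + \frac{1}{3} \left(-2\right) = 9 - \frac{2}{3} = \frac{25}{3}$)
$K{\left(y,m \right)} = - \frac{25}{18}$ ($K{\left(y,m \right)} = \left(- \frac{1}{6}\right) \frac{25}{3} = - \frac{25}{18}$)
$\left(-4513578 + h{\left(-1446,K{\left(46,-44 \right)} \right)}\right) \left(4600077 + 4694085\right) = \left(-4513578 - \frac{2509}{18}\right) \left(4600077 + 4694085\right) = \left(-4513578 - \frac{2509}{18}\right) 9294162 = \left(- \frac{81246913}{18}\right) 9294162 = - \frac{125853661903651}{3}$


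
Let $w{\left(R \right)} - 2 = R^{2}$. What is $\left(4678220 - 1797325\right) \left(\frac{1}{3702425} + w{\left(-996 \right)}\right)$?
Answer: $\frac{2116231856474589529}{740485} \approx 2.8579 \cdot 10^{12}$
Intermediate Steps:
$w{\left(R \right)} = 2 + R^{2}$
$\left(4678220 - 1797325\right) \left(\frac{1}{3702425} + w{\left(-996 \right)}\right) = \left(4678220 - 1797325\right) \left(\frac{1}{3702425} + \left(2 + \left(-996\right)^{2}\right)\right) = 2880895 \left(\frac{1}{3702425} + \left(2 + 992016\right)\right) = 2880895 \left(\frac{1}{3702425} + 992018\right) = 2880895 \cdot \frac{3672872243651}{3702425} = \frac{2116231856474589529}{740485}$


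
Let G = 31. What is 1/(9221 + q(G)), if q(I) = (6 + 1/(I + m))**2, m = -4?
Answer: 729/6748678 ≈ 0.00010802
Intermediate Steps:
q(I) = (6 + 1/(-4 + I))**2 (q(I) = (6 + 1/(I - 4))**2 = (6 + 1/(-4 + I))**2)
1/(9221 + q(G)) = 1/(9221 + (-23 + 6*31)**2/(-4 + 31)**2) = 1/(9221 + (-23 + 186)**2/27**2) = 1/(9221 + 163**2*(1/729)) = 1/(9221 + 26569*(1/729)) = 1/(9221 + 26569/729) = 1/(6748678/729) = 729/6748678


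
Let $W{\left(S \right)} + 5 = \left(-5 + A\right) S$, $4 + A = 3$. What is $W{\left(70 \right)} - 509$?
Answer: $-934$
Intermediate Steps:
$A = -1$ ($A = -4 + 3 = -1$)
$W{\left(S \right)} = -5 - 6 S$ ($W{\left(S \right)} = -5 + \left(-5 - 1\right) S = -5 - 6 S$)
$W{\left(70 \right)} - 509 = \left(-5 - 420\right) - 509 = -425 - 509 = -934$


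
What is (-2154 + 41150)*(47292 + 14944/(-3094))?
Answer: 2852684214992/1547 ≈ 1.8440e+9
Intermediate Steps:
(-2154 + 41150)*(47292 + 14944/(-3094)) = 38996*(47292 + 14944*(-1/3094)) = 38996*(47292 - 7472/1547) = 38996*(73153252/1547) = 2852684214992/1547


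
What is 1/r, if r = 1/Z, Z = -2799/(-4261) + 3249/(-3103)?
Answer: -5158692/13221883 ≈ -0.39016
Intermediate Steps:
Z = -5158692/13221883 (Z = -2799*(-1/4261) + 3249*(-1/3103) = 2799/4261 - 3249/3103 = -5158692/13221883 ≈ -0.39016)
r = -13221883/5158692 (r = 1/(-5158692/13221883) = -13221883/5158692 ≈ -2.5630)
1/r = 1/(-13221883/5158692) = -5158692/13221883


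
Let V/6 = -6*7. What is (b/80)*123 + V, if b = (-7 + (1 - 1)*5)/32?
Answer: -645981/2560 ≈ -252.34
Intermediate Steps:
V = -252 (V = 6*(-6*7) = 6*(-42) = -252)
b = -7/32 (b = (-7 + 0*5)*(1/32) = (-7 + 0)*(1/32) = -7*1/32 = -7/32 ≈ -0.21875)
(b/80)*123 + V = -7/32/80*123 - 252 = -7/32*1/80*123 - 252 = -7/2560*123 - 252 = -861/2560 - 252 = -645981/2560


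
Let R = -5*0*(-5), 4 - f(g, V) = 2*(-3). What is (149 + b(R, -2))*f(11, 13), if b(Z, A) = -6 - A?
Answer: 1450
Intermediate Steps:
f(g, V) = 10 (f(g, V) = 4 - 2*(-3) = 4 - 1*(-6) = 4 + 6 = 10)
R = 0 (R = 0*(-5) = 0)
(149 + b(R, -2))*f(11, 13) = (149 + (-6 - 1*(-2)))*10 = (149 + (-6 + 2))*10 = (149 - 4)*10 = 145*10 = 1450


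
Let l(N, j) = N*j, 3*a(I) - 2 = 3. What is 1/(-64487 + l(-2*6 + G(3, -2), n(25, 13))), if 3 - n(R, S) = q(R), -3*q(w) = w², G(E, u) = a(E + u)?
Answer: -9/600037 ≈ -1.4999e-5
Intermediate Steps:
a(I) = 5/3 (a(I) = ⅔ + (⅓)*3 = ⅔ + 1 = 5/3)
G(E, u) = 5/3
q(w) = -w²/3
n(R, S) = 3 + R²/3 (n(R, S) = 3 - (-1)*R²/3 = 3 + R²/3)
1/(-64487 + l(-2*6 + G(3, -2), n(25, 13))) = 1/(-64487 + (-2*6 + 5/3)*(3 + (⅓)*25²)) = 1/(-64487 + (-12 + 5/3)*(3 + (⅓)*625)) = 1/(-64487 - 31*(3 + 625/3)/3) = 1/(-64487 - 31/3*634/3) = 1/(-64487 - 19654/9) = 1/(-600037/9) = -9/600037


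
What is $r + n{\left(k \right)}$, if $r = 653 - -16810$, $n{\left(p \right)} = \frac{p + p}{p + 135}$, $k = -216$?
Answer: $\frac{52405}{3} \approx 17468.0$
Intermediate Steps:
$n{\left(p \right)} = \frac{2 p}{135 + p}$
$r = 17463$ ($r = 653 + 16810 = 17463$)
$r + n{\left(k \right)} = 17463 + 2 \left(-216\right) \frac{1}{135 - 216} = 17463 + 2 \left(-216\right) \frac{1}{-81} = 17463 + 2 \left(-216\right) \left(- \frac{1}{81}\right) = 17463 + \frac{16}{3} = \frac{52405}{3}$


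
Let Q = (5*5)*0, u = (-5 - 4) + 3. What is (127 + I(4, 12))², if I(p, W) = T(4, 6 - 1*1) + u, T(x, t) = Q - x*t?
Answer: 10201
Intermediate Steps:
u = -6 (u = -9 + 3 = -6)
Q = 0 (Q = 25*0 = 0)
T(x, t) = -t*x (T(x, t) = 0 - x*t = 0 - t*x = -t*x)
I(p, W) = -26 (I(p, W) = -1*(6 - 1*1)*4 - 6 = -1*(6 - 1)*4 - 6 = -1*5*4 - 6 = -20 - 6 = -26)
(127 + I(4, 12))² = (127 - 26)² = 101² = 10201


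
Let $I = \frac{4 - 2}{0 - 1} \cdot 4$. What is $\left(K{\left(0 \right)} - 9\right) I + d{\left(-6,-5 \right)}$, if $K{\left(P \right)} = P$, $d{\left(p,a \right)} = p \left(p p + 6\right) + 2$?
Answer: $-178$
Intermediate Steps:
$d{\left(p,a \right)} = 2 + p \left(6 + p^{2}\right)$ ($d{\left(p,a \right)} = p \left(p^{2} + 6\right) + 2 = p \left(6 + p^{2}\right) + 2 = 2 + p \left(6 + p^{2}\right)$)
$I = -8$ ($I = \frac{2}{-1} \cdot 4 = 2 \left(-1\right) 4 = \left(-2\right) 4 = -8$)
$\left(K{\left(0 \right)} - 9\right) I + d{\left(-6,-5 \right)} = \left(0 - 9\right) \left(-8\right) + \left(2 + \left(-6\right)^{3} + 6 \left(-6\right)\right) = \left(-9\right) \left(-8\right) - 250 = 72 - 250 = -178$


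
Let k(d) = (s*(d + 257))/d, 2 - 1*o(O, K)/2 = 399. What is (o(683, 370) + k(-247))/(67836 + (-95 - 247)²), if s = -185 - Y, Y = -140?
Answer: -4447/1037400 ≈ -0.0042867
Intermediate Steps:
s = -45 (s = -185 - 1*(-140) = -185 + 140 = -45)
o(O, K) = -794 (o(O, K) = 4 - 2*399 = 4 - 798 = -794)
k(d) = (-11565 - 45*d)/d (k(d) = (-45*(d + 257))/d = (-45*(257 + d))/d = (-11565 - 45*d)/d)
(o(683, 370) + k(-247))/(67836 + (-95 - 247)²) = (-794 + (-45 - 11565/(-247)))/(67836 + (-95 - 247)²) = (-794 + (-45 - 11565*(-1/247)))/(67836 + (-342)²) = (-794 + (-45 + 11565/247))/(67836 + 116964) = (-794 + 450/247)/184800 = -195668/247*1/184800 = -4447/1037400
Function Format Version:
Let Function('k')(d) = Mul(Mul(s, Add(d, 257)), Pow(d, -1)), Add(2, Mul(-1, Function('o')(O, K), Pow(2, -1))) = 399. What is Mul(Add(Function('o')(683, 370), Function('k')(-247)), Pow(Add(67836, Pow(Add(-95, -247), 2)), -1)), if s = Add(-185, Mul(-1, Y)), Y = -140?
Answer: Rational(-4447, 1037400) ≈ -0.0042867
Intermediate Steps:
s = -45 (s = Add(-185, Mul(-1, -140)) = Add(-185, 140) = -45)
Function('o')(O, K) = -794 (Function('o')(O, K) = Add(4, Mul(-2, 399)) = Add(4, -798) = -794)
Function('k')(d) = Mul(Pow(d, -1), Add(-11565, Mul(-45, d))) (Function('k')(d) = Mul(Mul(-45, Add(d, 257)), Pow(d, -1)) = Mul(Mul(-45, Add(257, d)), Pow(d, -1)) = Mul(Add(-11565, Mul(-45, d)), Pow(d, -1)) = Mul(Pow(d, -1), Add(-11565, Mul(-45, d))))
Mul(Add(Function('o')(683, 370), Function('k')(-247)), Pow(Add(67836, Pow(Add(-95, -247), 2)), -1)) = Mul(Add(-794, Add(-45, Mul(-11565, Pow(-247, -1)))), Pow(Add(67836, Pow(Add(-95, -247), 2)), -1)) = Mul(Add(-794, Add(-45, Mul(-11565, Rational(-1, 247)))), Pow(Add(67836, Pow(-342, 2)), -1)) = Mul(Add(-794, Add(-45, Rational(11565, 247))), Pow(Add(67836, 116964), -1)) = Mul(Add(-794, Rational(450, 247)), Pow(184800, -1)) = Mul(Rational(-195668, 247), Rational(1, 184800)) = Rational(-4447, 1037400)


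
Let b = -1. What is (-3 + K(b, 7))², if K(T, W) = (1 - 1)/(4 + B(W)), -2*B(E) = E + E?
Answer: 9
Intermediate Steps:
B(E) = -E (B(E) = -(E + E)/2 = -E)
K(T, W) = 0 (K(T, W) = (1 - 1)/(4 - W) = 0/(4 - W) = 0)
(-3 + K(b, 7))² = (-3 + 0)² = (-3)² = 9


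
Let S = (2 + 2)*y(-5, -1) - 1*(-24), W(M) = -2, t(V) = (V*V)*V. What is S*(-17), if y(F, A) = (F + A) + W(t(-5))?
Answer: 136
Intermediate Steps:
t(V) = V³ (t(V) = V²*V = V³)
y(F, A) = -2 + A + F (y(F, A) = (F + A) - 2 = (A + F) - 2 = -2 + A + F)
S = -8 (S = (2 + 2)*(-2 - 1 - 5) - 1*(-24) = 4*(-8) + 24 = -32 + 24 = -8)
S*(-17) = -8*(-17) = 136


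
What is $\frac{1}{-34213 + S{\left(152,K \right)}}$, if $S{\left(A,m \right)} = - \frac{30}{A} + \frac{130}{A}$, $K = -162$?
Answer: $- \frac{38}{1300069} \approx -2.9229 \cdot 10^{-5}$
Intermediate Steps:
$S{\left(A,m \right)} = \frac{100}{A}$
$\frac{1}{-34213 + S{\left(152,K \right)}} = \frac{1}{-34213 + \frac{100}{152}} = \frac{1}{-34213 + 100 \cdot \frac{1}{152}} = \frac{1}{-34213 + \frac{25}{38}} = \frac{1}{- \frac{1300069}{38}} = - \frac{38}{1300069}$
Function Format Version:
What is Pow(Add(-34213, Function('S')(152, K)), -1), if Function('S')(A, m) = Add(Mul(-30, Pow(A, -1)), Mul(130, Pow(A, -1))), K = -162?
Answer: Rational(-38, 1300069) ≈ -2.9229e-5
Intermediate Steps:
Function('S')(A, m) = Mul(100, Pow(A, -1))
Pow(Add(-34213, Function('S')(152, K)), -1) = Pow(Add(-34213, Mul(100, Pow(152, -1))), -1) = Pow(Add(-34213, Mul(100, Rational(1, 152))), -1) = Pow(Add(-34213, Rational(25, 38)), -1) = Pow(Rational(-1300069, 38), -1) = Rational(-38, 1300069)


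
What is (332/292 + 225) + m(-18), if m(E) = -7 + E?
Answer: 14683/73 ≈ 201.14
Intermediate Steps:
(332/292 + 225) + m(-18) = (332/292 + 225) + (-7 - 18) = (332*(1/292) + 225) - 25 = (83/73 + 225) - 25 = 16508/73 - 25 = 14683/73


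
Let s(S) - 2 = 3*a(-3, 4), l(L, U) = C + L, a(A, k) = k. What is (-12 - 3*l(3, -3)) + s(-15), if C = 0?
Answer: -7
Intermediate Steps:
l(L, U) = L (l(L, U) = 0 + L = L)
s(S) = 14 (s(S) = 2 + 3*4 = 2 + 12 = 14)
(-12 - 3*l(3, -3)) + s(-15) = (-12 - 3*3) + 14 = (-12 - 9) + 14 = -21 + 14 = -7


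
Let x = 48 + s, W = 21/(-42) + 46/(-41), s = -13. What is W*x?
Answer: -4655/82 ≈ -56.768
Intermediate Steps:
W = -133/82 (W = 21*(-1/42) + 46*(-1/41) = -½ - 46/41 = -133/82 ≈ -1.6220)
x = 35 (x = 48 - 13 = 35)
W*x = -133/82*35 = -4655/82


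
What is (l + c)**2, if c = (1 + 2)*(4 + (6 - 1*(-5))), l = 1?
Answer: 2116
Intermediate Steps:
c = 45 (c = 3*(4 + (6 + 5)) = 3*(4 + 11) = 3*15 = 45)
(l + c)**2 = (1 + 45)**2 = 46**2 = 2116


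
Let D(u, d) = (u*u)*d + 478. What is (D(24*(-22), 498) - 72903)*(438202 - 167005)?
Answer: 37631840012379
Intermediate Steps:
D(u, d) = 478 + d*u² (D(u, d) = u²*d + 478 = d*u² + 478 = 478 + d*u²)
(D(24*(-22), 498) - 72903)*(438202 - 167005) = ((478 + 498*(24*(-22))²) - 72903)*(438202 - 167005) = ((478 + 498*(-528)²) - 72903)*271197 = ((478 + 498*278784) - 72903)*271197 = ((478 + 138834432) - 72903)*271197 = (138834910 - 72903)*271197 = 138762007*271197 = 37631840012379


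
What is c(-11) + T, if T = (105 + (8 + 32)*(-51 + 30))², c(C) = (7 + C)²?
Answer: 540241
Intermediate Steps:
T = 540225 (T = (105 + 40*(-21))² = (105 - 840)² = (-735)² = 540225)
c(-11) + T = (7 - 11)² + 540225 = (-4)² + 540225 = 16 + 540225 = 540241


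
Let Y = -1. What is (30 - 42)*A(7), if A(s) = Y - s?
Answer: 96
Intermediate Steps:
A(s) = -1 - s
(30 - 42)*A(7) = (30 - 42)*(-1 - 1*7) = -12*(-1 - 7) = -12*(-8) = 96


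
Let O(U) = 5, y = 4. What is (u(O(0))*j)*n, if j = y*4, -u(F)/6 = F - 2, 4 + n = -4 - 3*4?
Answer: 5760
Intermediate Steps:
n = -20 (n = -4 + (-4 - 3*4) = -4 + (-4 - 12) = -4 - 16 = -20)
u(F) = 12 - 6*F (u(F) = -6*(F - 2) = -6*(-2 + F) = 12 - 6*F)
j = 16 (j = 4*4 = 16)
(u(O(0))*j)*n = ((12 - 6*5)*16)*(-20) = ((12 - 30)*16)*(-20) = -18*16*(-20) = -288*(-20) = 5760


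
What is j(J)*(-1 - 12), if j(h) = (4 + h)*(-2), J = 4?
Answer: 208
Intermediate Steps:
j(h) = -8 - 2*h
j(J)*(-1 - 12) = (-8 - 2*4)*(-1 - 12) = (-8 - 8)*(-13) = -16*(-13) = 208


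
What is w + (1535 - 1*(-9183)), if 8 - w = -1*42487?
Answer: 53213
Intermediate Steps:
w = 42495 (w = 8 - (-1)*42487 = 8 - 1*(-42487) = 8 + 42487 = 42495)
w + (1535 - 1*(-9183)) = 42495 + (1535 - 1*(-9183)) = 42495 + (1535 + 9183) = 42495 + 10718 = 53213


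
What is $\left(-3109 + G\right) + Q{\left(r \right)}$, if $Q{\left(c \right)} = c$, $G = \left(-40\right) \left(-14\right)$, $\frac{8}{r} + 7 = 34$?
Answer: $- \frac{68815}{27} \approx -2548.7$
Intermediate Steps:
$r = \frac{8}{27}$ ($r = \frac{8}{-7 + 34} = \frac{8}{27} \approx 0.2963$)
$G = 560$
$\left(-3109 + G\right) + Q{\left(r \right)} = \left(-3109 + 560\right) + \frac{8}{27} = -2549 + \frac{8}{27} = - \frac{68815}{27}$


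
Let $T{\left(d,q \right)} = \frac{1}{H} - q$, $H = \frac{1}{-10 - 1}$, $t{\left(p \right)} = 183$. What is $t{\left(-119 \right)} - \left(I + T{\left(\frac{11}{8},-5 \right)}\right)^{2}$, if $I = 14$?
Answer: $119$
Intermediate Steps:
$H = - \frac{1}{11}$ ($H = \frac{1}{-11} = - \frac{1}{11} \approx -0.090909$)
$T{\left(d,q \right)} = -11 - q$ ($T{\left(d,q \right)} = \frac{1}{- \frac{1}{11}} - q = -11 - q$)
$t{\left(-119 \right)} - \left(I + T{\left(\frac{11}{8},-5 \right)}\right)^{2} = 183 - \left(14 - 6\right)^{2} = 183 - 8^{2} = 183 - 64 = 119$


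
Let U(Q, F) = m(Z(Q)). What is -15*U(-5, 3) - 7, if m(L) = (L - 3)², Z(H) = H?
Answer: -967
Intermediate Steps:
m(L) = (-3 + L)²
U(Q, F) = (-3 + Q)²
-15*U(-5, 3) - 7 = -15*(-3 - 5)² - 7 = -15*(-8)² - 7 = -15*64 - 7 = -960 - 7 = -967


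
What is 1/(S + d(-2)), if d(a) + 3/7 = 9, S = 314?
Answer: 7/2258 ≈ 0.0031001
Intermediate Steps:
d(a) = 60/7 (d(a) = -3/7 + 9 = 60/7)
1/(S + d(-2)) = 1/(314 + 60/7) = 1/(2258/7) = 7/2258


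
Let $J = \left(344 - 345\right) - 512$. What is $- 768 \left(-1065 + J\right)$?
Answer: $1211904$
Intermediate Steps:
$J = -513$ ($J = -1 - 512 = -513$)
$- 768 \left(-1065 + J\right) = - 768 \left(-1065 - 513\right) = \left(-768\right) \left(-1578\right) = 1211904$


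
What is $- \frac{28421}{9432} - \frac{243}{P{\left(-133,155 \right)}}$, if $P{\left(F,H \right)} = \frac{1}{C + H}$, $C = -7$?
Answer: $- \frac{339240869}{9432} \approx -35967.0$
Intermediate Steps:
$P{\left(F,H \right)} = \frac{1}{-7 + H}$
$- \frac{28421}{9432} - \frac{243}{P{\left(-133,155 \right)}} = - \frac{28421}{9432} - \frac{243}{\frac{1}{-7 + 155}} = \left(-28421\right) \frac{1}{9432} - \frac{243}{\frac{1}{148}} = - \frac{28421}{9432} - 243 \frac{1}{\frac{1}{148}} = - \frac{28421}{9432} - 35964 = - \frac{339240869}{9432}$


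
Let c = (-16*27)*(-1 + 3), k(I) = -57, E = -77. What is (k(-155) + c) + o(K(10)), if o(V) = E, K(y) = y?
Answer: -998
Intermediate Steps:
o(V) = -77
c = -864 (c = -432*2 = -864)
(k(-155) + c) + o(K(10)) = (-57 - 864) - 77 = -921 - 77 = -998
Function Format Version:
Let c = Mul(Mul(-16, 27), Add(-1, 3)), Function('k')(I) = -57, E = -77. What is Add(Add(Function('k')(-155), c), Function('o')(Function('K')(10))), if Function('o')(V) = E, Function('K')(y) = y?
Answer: -998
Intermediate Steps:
Function('o')(V) = -77
c = -864 (c = Mul(-432, 2) = -864)
Add(Add(Function('k')(-155), c), Function('o')(Function('K')(10))) = Add(Add(-57, -864), -77) = Add(-921, -77) = -998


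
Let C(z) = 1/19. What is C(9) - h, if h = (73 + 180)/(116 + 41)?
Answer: -4650/2983 ≈ -1.5588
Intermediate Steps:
C(z) = 1/19
h = 253/157 ≈ 1.6115
C(9) - h = 1/19 - 1*253/157 = 1/19 - 253/157 = -4650/2983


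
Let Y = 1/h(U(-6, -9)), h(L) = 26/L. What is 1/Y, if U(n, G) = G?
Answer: -26/9 ≈ -2.8889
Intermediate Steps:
Y = -9/26 (Y = 1/(26/(-9)) = 1/(26*(-1/9)) = 1/(-26/9) = -9/26 ≈ -0.34615)
1/Y = 1/(-9/26) = -26/9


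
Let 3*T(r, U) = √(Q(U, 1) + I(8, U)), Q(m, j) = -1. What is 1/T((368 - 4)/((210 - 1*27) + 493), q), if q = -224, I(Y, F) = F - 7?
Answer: -3*I*√58/116 ≈ -0.19696*I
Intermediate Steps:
I(Y, F) = -7 + F
T(r, U) = √(-8 + U)/3 (T(r, U) = √(-1 + (-7 + U))/3 = √(-8 + U)/3)
1/T((368 - 4)/((210 - 1*27) + 493), q) = 1/(√(-8 - 224)/3) = 1/(√(-232)/3) = 1/((2*I*√58)/3) = 1/(2*I*√58/3) = -3*I*√58/116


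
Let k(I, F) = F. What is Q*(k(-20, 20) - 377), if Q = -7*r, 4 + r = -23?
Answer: -67473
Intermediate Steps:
r = -27 (r = -4 - 23 = -27)
Q = 189 (Q = -7*(-27) = 189)
Q*(k(-20, 20) - 377) = 189*(20 - 377) = 189*(-357) = -67473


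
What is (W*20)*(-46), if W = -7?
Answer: 6440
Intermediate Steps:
(W*20)*(-46) = -7*20*(-46) = -140*(-46) = 6440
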